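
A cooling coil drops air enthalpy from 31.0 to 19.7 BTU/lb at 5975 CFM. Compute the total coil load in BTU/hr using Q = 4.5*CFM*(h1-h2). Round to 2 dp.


Q = 4.5 * 5975 * (31.0 - 19.7) = 303828.75 BTU/hr

303828.75 BTU/hr


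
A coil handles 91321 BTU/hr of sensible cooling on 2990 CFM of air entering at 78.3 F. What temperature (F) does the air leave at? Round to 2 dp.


dT = 91321/(1.08*2990) = 28.2798
T_leave = 78.3 - 28.2798 = 50.02 F

50.02 F


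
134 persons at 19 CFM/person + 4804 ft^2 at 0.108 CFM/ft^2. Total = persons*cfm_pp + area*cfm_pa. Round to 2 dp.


Total = 134*19 + 4804*0.108 = 3064.83 CFM

3064.83 CFM


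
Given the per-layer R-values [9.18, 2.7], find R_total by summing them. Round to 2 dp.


R_total = 9.18 + 2.7 = 11.88

11.88


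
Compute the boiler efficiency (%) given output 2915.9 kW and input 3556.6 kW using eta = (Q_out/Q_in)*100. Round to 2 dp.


eta = (2915.9/3556.6)*100 = 81.99 %

81.99 %


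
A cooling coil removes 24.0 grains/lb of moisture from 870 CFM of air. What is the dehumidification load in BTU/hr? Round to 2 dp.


Q = 0.68 * 870 * 24.0 = 14198.40 BTU/hr

14198.40 BTU/hr


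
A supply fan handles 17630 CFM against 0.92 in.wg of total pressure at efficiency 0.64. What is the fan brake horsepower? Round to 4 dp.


BHP = 17630 * 0.92 / (6356 * 0.64) = 3.9873 hp

3.9873 hp


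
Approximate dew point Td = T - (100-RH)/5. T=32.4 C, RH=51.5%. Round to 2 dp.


Td = 32.4 - (100-51.5)/5 = 22.70 C

22.70 C


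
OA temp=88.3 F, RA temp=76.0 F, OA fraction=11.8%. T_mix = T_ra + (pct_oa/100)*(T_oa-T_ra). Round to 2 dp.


T_mix = 76.0 + (11.8/100)*(88.3-76.0) = 77.45 F

77.45 F


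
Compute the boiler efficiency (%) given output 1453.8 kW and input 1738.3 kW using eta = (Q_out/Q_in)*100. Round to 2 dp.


eta = (1453.8/1738.3)*100 = 83.63 %

83.63 %


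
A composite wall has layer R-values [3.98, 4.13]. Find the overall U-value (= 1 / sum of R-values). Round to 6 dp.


R_total = 3.98 + 4.13 = 8.11
U = 1/8.11 = 0.123305

0.123305


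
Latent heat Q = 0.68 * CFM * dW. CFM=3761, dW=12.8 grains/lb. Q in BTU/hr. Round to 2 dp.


Q = 0.68 * 3761 * 12.8 = 32735.74 BTU/hr

32735.74 BTU/hr


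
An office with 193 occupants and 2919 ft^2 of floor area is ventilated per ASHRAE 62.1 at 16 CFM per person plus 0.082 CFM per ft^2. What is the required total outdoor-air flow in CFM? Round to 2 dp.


Total = 193*16 + 2919*0.082 = 3327.36 CFM

3327.36 CFM


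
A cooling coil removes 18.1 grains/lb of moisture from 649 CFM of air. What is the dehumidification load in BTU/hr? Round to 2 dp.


Q = 0.68 * 649 * 18.1 = 7987.89 BTU/hr

7987.89 BTU/hr


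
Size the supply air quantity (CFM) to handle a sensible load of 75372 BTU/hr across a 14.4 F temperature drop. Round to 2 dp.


CFM = 75372 / (1.08 * 14.4) = 4846.45

4846.45 CFM


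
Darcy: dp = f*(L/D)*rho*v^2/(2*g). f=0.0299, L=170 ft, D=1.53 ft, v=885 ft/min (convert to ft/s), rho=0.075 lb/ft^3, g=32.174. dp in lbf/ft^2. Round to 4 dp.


v_fps = 885/60 = 14.75 ft/s
dp = 0.0299*(170/1.53)*0.075*14.75^2/(2*32.174) = 0.8424 lbf/ft^2

0.8424 lbf/ft^2


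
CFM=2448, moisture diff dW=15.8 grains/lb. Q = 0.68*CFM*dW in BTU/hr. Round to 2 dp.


Q = 0.68 * 2448 * 15.8 = 26301.31 BTU/hr

26301.31 BTU/hr


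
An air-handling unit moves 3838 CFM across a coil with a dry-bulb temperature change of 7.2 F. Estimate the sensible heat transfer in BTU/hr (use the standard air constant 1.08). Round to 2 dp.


Q = 1.08 * 3838 * 7.2 = 29844.29 BTU/hr

29844.29 BTU/hr


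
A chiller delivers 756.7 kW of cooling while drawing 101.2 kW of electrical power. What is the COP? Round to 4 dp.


COP = 756.7 / 101.2 = 7.4773

7.4773


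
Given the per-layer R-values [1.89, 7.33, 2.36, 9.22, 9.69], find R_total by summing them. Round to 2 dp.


R_total = 1.89 + 7.33 + 2.36 + 9.22 + 9.69 = 30.49

30.49


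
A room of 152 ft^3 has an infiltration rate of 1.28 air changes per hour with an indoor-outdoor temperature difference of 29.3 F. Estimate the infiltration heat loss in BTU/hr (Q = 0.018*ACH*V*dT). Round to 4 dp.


Q = 0.018 * 1.28 * 152 * 29.3 = 102.6109 BTU/hr

102.6109 BTU/hr


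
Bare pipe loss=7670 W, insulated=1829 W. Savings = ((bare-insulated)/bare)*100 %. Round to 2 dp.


Savings = ((7670-1829)/7670)*100 = 76.15 %

76.15 %


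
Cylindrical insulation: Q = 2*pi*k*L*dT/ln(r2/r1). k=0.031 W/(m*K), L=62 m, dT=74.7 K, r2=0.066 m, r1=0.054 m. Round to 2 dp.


Q = 2*pi*0.031*62*74.7/ln(0.066/0.054) = 4495.42 W

4495.42 W


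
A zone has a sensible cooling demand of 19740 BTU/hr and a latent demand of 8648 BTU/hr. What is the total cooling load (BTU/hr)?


Qt = 19740 + 8648 = 28388 BTU/hr

28388 BTU/hr


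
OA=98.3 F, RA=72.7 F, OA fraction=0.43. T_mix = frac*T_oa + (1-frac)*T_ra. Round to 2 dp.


T_mix = 0.43*98.3 + 0.57*72.7 = 83.71 F

83.71 F


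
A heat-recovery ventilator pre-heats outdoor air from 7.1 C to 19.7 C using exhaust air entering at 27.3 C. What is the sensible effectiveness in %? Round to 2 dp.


eff = (19.7-7.1)/(27.3-7.1)*100 = 62.38 %

62.38 %


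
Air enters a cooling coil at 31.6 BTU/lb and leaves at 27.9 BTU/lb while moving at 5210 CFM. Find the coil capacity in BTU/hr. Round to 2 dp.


Q = 4.5 * 5210 * (31.6 - 27.9) = 86746.50 BTU/hr

86746.50 BTU/hr


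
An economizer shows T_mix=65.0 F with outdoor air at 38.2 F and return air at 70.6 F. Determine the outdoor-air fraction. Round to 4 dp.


frac = (65.0 - 70.6) / (38.2 - 70.6) = 0.1728

0.1728


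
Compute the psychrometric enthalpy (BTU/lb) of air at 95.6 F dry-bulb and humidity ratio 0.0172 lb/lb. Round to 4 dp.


h = 0.24*95.6 + 0.0172*(1061+0.444*95.6) = 41.9233 BTU/lb

41.9233 BTU/lb


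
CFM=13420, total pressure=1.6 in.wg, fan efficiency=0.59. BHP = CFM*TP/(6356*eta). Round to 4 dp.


BHP = 13420 * 1.6 / (6356 * 0.59) = 5.7258 hp

5.7258 hp


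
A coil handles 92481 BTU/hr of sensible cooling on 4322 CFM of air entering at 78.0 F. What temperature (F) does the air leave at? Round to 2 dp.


dT = 92481/(1.08*4322) = 19.8127
T_leave = 78.0 - 19.8127 = 58.19 F

58.19 F


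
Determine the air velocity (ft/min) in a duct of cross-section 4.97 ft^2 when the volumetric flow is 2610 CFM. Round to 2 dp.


V = 2610 / 4.97 = 525.15 ft/min

525.15 ft/min


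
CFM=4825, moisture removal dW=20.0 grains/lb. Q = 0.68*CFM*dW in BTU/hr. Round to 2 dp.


Q = 0.68 * 4825 * 20.0 = 65620.00 BTU/hr

65620.00 BTU/hr


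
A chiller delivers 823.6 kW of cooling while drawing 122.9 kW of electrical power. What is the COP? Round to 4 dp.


COP = 823.6 / 122.9 = 6.7014

6.7014


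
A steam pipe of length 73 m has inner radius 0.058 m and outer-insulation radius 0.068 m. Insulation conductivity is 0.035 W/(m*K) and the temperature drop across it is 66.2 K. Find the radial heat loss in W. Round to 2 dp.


Q = 2*pi*0.035*73*66.2/ln(0.068/0.058) = 6681.21 W

6681.21 W


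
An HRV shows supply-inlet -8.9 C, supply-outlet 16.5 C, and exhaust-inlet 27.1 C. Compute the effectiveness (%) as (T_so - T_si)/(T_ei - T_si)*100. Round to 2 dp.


eff = (16.5-(-8.9))/(27.1-(-8.9))*100 = 70.56 %

70.56 %


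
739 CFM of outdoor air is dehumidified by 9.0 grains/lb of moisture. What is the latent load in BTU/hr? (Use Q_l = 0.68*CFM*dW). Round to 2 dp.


Q = 0.68 * 739 * 9.0 = 4522.68 BTU/hr

4522.68 BTU/hr


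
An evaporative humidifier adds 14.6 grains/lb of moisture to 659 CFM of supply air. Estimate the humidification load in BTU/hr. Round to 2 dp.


Q = 0.68 * 659 * 14.6 = 6542.55 BTU/hr

6542.55 BTU/hr


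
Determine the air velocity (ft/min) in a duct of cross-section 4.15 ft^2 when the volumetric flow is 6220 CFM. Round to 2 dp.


V = 6220 / 4.15 = 1498.80 ft/min

1498.80 ft/min


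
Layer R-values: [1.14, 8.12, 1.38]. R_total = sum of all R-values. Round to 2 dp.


R_total = 1.14 + 8.12 + 1.38 = 10.64

10.64


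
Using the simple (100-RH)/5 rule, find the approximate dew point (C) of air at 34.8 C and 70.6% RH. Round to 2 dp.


Td = 34.8 - (100-70.6)/5 = 28.92 C

28.92 C


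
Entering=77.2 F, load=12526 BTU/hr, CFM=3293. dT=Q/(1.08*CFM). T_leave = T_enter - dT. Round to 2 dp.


dT = 12526/(1.08*3293) = 3.5221
T_leave = 77.2 - 3.5221 = 73.68 F

73.68 F


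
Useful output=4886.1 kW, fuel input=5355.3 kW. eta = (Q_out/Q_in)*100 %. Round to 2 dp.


eta = (4886.1/5355.3)*100 = 91.24 %

91.24 %


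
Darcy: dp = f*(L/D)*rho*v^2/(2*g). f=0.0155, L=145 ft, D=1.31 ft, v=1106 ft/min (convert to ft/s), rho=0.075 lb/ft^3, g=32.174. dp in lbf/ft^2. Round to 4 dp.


v_fps = 1106/60 = 18.4333 ft/s
dp = 0.0155*(145/1.31)*0.075*18.4333^2/(2*32.174) = 0.6795 lbf/ft^2

0.6795 lbf/ft^2


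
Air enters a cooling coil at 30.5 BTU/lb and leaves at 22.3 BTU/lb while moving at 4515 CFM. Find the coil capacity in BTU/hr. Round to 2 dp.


Q = 4.5 * 4515 * (30.5 - 22.3) = 166603.50 BTU/hr

166603.50 BTU/hr


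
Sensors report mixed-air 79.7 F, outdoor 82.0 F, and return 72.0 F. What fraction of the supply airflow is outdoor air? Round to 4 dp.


frac = (79.7 - 72.0) / (82.0 - 72.0) = 0.7700

0.7700


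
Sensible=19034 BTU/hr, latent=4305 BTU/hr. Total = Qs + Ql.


Qt = 19034 + 4305 = 23339 BTU/hr

23339 BTU/hr


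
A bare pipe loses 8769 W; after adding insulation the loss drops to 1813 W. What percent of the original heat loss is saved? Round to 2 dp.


Savings = ((8769-1813)/8769)*100 = 79.32 %

79.32 %


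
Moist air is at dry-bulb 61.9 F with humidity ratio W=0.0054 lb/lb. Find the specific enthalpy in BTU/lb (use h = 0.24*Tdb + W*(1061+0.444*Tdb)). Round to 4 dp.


h = 0.24*61.9 + 0.0054*(1061+0.444*61.9) = 20.7338 BTU/lb

20.7338 BTU/lb


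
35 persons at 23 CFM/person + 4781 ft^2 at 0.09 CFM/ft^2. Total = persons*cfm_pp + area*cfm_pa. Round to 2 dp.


Total = 35*23 + 4781*0.09 = 1235.29 CFM

1235.29 CFM


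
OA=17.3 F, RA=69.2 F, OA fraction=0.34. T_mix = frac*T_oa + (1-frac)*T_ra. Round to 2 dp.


T_mix = 0.34*17.3 + 0.66*69.2 = 51.55 F

51.55 F


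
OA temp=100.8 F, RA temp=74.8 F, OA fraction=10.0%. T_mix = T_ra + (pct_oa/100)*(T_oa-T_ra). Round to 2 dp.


T_mix = 74.8 + (10.0/100)*(100.8-74.8) = 77.40 F

77.40 F


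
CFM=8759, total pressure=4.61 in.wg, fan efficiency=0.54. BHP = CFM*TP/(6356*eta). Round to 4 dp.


BHP = 8759 * 4.61 / (6356 * 0.54) = 11.7646 hp

11.7646 hp


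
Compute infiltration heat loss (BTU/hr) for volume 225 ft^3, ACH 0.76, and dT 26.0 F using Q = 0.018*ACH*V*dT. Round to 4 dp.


Q = 0.018 * 0.76 * 225 * 26.0 = 80.0280 BTU/hr

80.0280 BTU/hr


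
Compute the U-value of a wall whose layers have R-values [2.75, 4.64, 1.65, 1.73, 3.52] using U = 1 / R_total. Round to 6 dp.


R_total = 2.75 + 4.64 + 1.65 + 1.73 + 3.52 = 14.29
U = 1/14.29 = 0.069979

0.069979


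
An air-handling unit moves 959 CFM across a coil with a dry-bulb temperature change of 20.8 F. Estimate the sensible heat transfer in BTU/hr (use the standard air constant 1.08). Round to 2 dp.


Q = 1.08 * 959 * 20.8 = 21542.98 BTU/hr

21542.98 BTU/hr


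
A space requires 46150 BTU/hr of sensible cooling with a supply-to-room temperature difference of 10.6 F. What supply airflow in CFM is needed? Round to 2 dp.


CFM = 46150 / (1.08 * 10.6) = 4031.27

4031.27 CFM


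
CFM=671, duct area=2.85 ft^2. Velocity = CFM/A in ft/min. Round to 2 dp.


V = 671 / 2.85 = 235.44 ft/min

235.44 ft/min


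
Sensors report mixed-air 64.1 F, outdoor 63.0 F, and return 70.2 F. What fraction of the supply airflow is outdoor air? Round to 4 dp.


frac = (64.1 - 70.2) / (63.0 - 70.2) = 0.8472

0.8472


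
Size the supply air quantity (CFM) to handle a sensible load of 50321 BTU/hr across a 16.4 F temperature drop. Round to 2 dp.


CFM = 50321 / (1.08 * 16.4) = 2841.07

2841.07 CFM


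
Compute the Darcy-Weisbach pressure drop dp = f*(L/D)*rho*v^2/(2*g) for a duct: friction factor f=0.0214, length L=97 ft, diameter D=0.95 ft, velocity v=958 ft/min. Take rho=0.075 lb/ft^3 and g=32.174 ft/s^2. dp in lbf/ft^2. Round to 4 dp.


v_fps = 958/60 = 15.9667 ft/s
dp = 0.0214*(97/0.95)*0.075*15.9667^2/(2*32.174) = 0.6493 lbf/ft^2

0.6493 lbf/ft^2


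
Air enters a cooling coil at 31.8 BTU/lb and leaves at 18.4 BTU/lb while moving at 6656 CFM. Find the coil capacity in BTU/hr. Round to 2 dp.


Q = 4.5 * 6656 * (31.8 - 18.4) = 401356.80 BTU/hr

401356.80 BTU/hr


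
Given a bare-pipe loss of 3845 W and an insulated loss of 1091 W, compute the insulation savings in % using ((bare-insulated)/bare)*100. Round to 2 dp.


Savings = ((3845-1091)/3845)*100 = 71.63 %

71.63 %


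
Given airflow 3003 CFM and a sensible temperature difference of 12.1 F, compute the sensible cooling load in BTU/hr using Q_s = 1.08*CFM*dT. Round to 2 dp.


Q = 1.08 * 3003 * 12.1 = 39243.20 BTU/hr

39243.20 BTU/hr


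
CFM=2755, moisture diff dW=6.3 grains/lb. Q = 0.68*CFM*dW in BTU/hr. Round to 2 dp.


Q = 0.68 * 2755 * 6.3 = 11802.42 BTU/hr

11802.42 BTU/hr


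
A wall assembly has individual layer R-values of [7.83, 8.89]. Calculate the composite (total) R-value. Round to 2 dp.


R_total = 7.83 + 8.89 = 16.72

16.72


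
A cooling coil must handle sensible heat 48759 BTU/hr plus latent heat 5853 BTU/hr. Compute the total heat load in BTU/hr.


Qt = 48759 + 5853 = 54612 BTU/hr

54612 BTU/hr


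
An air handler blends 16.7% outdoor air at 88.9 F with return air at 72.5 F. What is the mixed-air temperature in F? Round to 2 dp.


T_mix = 72.5 + (16.7/100)*(88.9-72.5) = 75.24 F

75.24 F


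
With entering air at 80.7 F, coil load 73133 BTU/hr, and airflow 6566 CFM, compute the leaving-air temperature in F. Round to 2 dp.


dT = 73133/(1.08*6566) = 10.3131
T_leave = 80.7 - 10.3131 = 70.39 F

70.39 F


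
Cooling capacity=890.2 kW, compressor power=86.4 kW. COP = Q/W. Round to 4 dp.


COP = 890.2 / 86.4 = 10.3032

10.3032


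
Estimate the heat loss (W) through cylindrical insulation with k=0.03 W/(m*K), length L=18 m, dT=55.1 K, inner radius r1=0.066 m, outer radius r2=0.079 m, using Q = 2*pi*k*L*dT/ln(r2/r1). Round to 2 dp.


Q = 2*pi*0.03*18*55.1/ln(0.079/0.066) = 1039.81 W

1039.81 W


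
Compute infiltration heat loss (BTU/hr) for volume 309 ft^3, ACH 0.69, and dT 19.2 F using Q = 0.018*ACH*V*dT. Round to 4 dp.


Q = 0.018 * 0.69 * 309 * 19.2 = 73.6854 BTU/hr

73.6854 BTU/hr


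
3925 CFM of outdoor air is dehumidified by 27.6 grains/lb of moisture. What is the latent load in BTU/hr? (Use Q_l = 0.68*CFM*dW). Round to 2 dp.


Q = 0.68 * 3925 * 27.6 = 73664.40 BTU/hr

73664.40 BTU/hr


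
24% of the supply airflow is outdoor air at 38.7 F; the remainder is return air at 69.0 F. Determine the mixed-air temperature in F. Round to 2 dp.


T_mix = 0.24*38.7 + 0.76*69.0 = 61.73 F

61.73 F


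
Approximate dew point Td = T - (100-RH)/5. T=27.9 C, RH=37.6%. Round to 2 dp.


Td = 27.9 - (100-37.6)/5 = 15.42 C

15.42 C


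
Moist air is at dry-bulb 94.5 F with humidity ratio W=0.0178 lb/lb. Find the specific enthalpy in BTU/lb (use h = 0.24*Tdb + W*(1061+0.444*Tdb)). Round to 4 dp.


h = 0.24*94.5 + 0.0178*(1061+0.444*94.5) = 42.3127 BTU/lb

42.3127 BTU/lb


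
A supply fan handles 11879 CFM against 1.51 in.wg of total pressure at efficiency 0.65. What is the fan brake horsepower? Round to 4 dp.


BHP = 11879 * 1.51 / (6356 * 0.65) = 4.3417 hp

4.3417 hp


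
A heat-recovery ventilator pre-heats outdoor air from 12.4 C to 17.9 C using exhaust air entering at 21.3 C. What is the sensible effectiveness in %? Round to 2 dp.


eff = (17.9-12.4)/(21.3-12.4)*100 = 61.80 %

61.80 %


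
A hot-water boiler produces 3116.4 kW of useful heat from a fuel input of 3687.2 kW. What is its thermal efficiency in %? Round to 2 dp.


eta = (3116.4/3687.2)*100 = 84.52 %

84.52 %


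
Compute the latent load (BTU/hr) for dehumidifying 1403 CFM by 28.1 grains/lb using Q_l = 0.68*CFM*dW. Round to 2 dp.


Q = 0.68 * 1403 * 28.1 = 26808.52 BTU/hr

26808.52 BTU/hr


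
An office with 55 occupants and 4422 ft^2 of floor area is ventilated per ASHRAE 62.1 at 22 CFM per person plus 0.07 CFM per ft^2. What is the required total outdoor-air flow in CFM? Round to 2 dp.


Total = 55*22 + 4422*0.07 = 1519.54 CFM

1519.54 CFM


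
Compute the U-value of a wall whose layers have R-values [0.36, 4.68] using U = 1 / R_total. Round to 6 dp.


R_total = 0.36 + 4.68 = 5.04
U = 1/5.04 = 0.198413

0.198413


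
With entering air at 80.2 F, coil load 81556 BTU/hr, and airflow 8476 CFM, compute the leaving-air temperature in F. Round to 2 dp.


dT = 81556/(1.08*8476) = 8.9093
T_leave = 80.2 - 8.9093 = 71.29 F

71.29 F


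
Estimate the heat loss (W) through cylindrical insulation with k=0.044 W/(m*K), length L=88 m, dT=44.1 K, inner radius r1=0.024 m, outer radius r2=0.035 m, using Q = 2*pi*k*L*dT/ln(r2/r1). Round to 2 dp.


Q = 2*pi*0.044*88*44.1/ln(0.035/0.024) = 2843.63 W

2843.63 W


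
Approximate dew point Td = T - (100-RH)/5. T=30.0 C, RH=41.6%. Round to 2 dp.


Td = 30.0 - (100-41.6)/5 = 18.32 C

18.32 C


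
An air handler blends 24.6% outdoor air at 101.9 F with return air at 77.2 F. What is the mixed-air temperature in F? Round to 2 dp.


T_mix = 77.2 + (24.6/100)*(101.9-77.2) = 83.28 F

83.28 F


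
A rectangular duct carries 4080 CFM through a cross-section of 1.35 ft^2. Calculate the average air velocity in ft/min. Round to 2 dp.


V = 4080 / 1.35 = 3022.22 ft/min

3022.22 ft/min


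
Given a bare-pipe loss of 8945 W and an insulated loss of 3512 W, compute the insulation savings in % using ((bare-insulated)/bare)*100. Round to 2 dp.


Savings = ((8945-3512)/8945)*100 = 60.74 %

60.74 %


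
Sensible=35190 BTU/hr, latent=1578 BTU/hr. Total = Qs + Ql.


Qt = 35190 + 1578 = 36768 BTU/hr

36768 BTU/hr


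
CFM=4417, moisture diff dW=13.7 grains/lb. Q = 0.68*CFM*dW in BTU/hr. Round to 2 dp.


Q = 0.68 * 4417 * 13.7 = 41148.77 BTU/hr

41148.77 BTU/hr


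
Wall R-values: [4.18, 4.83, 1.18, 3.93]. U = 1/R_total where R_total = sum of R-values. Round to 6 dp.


R_total = 4.18 + 4.83 + 1.18 + 3.93 = 14.12
U = 1/14.12 = 0.070822

0.070822


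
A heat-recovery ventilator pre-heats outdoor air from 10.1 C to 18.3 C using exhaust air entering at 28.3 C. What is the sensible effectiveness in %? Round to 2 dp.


eff = (18.3-10.1)/(28.3-10.1)*100 = 45.05 %

45.05 %


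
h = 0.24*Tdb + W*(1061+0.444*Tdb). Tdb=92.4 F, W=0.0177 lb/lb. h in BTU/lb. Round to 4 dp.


h = 0.24*92.4 + 0.0177*(1061+0.444*92.4) = 41.6819 BTU/lb

41.6819 BTU/lb


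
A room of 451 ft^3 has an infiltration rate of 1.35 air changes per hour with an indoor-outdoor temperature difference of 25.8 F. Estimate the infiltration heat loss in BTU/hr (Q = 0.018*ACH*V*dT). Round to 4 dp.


Q = 0.018 * 1.35 * 451 * 25.8 = 282.7499 BTU/hr

282.7499 BTU/hr


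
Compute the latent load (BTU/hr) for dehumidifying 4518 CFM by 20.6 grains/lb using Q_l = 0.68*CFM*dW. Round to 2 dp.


Q = 0.68 * 4518 * 20.6 = 63288.14 BTU/hr

63288.14 BTU/hr


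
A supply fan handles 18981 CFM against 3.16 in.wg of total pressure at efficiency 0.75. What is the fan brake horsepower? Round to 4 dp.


BHP = 18981 * 3.16 / (6356 * 0.75) = 12.5823 hp

12.5823 hp


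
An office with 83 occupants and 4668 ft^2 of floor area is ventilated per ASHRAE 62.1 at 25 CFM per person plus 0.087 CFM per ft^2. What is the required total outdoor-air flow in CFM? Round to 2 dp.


Total = 83*25 + 4668*0.087 = 2481.12 CFM

2481.12 CFM


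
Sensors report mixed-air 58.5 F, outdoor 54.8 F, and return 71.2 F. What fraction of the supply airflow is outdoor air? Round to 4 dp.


frac = (58.5 - 71.2) / (54.8 - 71.2) = 0.7744

0.7744


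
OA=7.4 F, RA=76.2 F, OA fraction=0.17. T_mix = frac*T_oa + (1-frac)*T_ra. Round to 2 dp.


T_mix = 0.17*7.4 + 0.83*76.2 = 64.50 F

64.50 F


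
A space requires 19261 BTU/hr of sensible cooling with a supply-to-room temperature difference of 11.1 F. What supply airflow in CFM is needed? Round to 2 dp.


CFM = 19261 / (1.08 * 11.1) = 1606.69

1606.69 CFM


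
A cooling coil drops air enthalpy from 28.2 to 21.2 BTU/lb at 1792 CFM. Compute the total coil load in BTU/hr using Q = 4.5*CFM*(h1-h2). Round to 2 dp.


Q = 4.5 * 1792 * (28.2 - 21.2) = 56448.00 BTU/hr

56448.00 BTU/hr


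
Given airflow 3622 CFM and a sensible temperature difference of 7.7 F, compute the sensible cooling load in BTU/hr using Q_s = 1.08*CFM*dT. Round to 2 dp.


Q = 1.08 * 3622 * 7.7 = 30120.55 BTU/hr

30120.55 BTU/hr


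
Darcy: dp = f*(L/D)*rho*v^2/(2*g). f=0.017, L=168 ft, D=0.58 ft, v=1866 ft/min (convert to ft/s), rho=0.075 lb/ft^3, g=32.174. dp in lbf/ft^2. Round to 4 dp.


v_fps = 1866/60 = 31.1 ft/s
dp = 0.017*(168/0.58)*0.075*31.1^2/(2*32.174) = 5.5511 lbf/ft^2

5.5511 lbf/ft^2


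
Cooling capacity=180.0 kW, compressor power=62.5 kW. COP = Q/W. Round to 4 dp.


COP = 180.0 / 62.5 = 2.8800

2.8800


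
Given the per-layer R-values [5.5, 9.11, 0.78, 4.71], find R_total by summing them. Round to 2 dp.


R_total = 5.5 + 9.11 + 0.78 + 4.71 = 20.10

20.10


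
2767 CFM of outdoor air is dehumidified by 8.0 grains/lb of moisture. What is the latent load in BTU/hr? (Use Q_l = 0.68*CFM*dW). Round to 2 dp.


Q = 0.68 * 2767 * 8.0 = 15052.48 BTU/hr

15052.48 BTU/hr


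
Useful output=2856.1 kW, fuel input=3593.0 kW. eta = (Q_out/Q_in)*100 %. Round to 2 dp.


eta = (2856.1/3593.0)*100 = 79.49 %

79.49 %


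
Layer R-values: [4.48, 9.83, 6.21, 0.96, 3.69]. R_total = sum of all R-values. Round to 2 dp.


R_total = 4.48 + 9.83 + 6.21 + 0.96 + 3.69 = 25.17

25.17


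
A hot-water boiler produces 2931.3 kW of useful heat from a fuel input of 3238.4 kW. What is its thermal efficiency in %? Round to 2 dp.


eta = (2931.3/3238.4)*100 = 90.52 %

90.52 %


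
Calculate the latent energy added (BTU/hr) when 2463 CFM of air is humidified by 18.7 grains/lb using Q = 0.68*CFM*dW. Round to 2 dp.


Q = 0.68 * 2463 * 18.7 = 31319.51 BTU/hr

31319.51 BTU/hr


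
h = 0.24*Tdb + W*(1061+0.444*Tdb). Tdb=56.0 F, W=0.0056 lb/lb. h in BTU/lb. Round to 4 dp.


h = 0.24*56.0 + 0.0056*(1061+0.444*56.0) = 19.5208 BTU/lb

19.5208 BTU/lb


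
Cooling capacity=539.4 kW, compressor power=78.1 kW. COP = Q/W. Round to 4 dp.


COP = 539.4 / 78.1 = 6.9065

6.9065


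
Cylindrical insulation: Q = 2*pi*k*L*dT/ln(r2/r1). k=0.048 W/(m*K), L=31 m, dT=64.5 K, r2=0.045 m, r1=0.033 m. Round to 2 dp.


Q = 2*pi*0.048*31*64.5/ln(0.045/0.033) = 1944.30 W

1944.30 W


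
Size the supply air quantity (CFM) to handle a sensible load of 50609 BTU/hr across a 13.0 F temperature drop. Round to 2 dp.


CFM = 50609 / (1.08 * 13.0) = 3604.63

3604.63 CFM


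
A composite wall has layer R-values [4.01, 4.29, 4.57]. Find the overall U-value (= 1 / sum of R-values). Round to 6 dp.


R_total = 4.01 + 4.29 + 4.57 = 12.87
U = 1/12.87 = 0.077700

0.077700


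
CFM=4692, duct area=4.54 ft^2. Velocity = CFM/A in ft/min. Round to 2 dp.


V = 4692 / 4.54 = 1033.48 ft/min

1033.48 ft/min


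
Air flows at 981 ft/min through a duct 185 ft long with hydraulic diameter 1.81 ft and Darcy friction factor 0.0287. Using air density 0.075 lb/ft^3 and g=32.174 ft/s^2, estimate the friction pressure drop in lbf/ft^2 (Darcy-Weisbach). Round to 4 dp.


v_fps = 981/60 = 16.35 ft/s
dp = 0.0287*(185/1.81)*0.075*16.35^2/(2*32.174) = 0.9140 lbf/ft^2

0.9140 lbf/ft^2


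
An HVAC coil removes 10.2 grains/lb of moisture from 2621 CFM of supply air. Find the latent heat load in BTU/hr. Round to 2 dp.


Q = 0.68 * 2621 * 10.2 = 18179.26 BTU/hr

18179.26 BTU/hr


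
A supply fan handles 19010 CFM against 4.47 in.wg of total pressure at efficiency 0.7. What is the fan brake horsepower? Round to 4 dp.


BHP = 19010 * 4.47 / (6356 * 0.7) = 19.0989 hp

19.0989 hp


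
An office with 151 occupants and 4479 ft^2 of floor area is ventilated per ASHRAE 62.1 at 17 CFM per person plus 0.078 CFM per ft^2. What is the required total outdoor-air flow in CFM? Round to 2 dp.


Total = 151*17 + 4479*0.078 = 2916.36 CFM

2916.36 CFM


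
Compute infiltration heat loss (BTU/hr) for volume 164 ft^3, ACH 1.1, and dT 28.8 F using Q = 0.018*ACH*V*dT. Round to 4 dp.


Q = 0.018 * 1.1 * 164 * 28.8 = 93.5194 BTU/hr

93.5194 BTU/hr


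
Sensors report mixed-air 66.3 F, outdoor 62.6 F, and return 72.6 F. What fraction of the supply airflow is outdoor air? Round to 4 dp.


frac = (66.3 - 72.6) / (62.6 - 72.6) = 0.6300

0.6300


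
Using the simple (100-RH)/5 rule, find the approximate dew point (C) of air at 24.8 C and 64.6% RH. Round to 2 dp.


Td = 24.8 - (100-64.6)/5 = 17.72 C

17.72 C


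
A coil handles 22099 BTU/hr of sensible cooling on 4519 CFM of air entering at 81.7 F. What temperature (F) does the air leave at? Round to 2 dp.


dT = 22099/(1.08*4519) = 4.5280
T_leave = 81.7 - 4.5280 = 77.17 F

77.17 F


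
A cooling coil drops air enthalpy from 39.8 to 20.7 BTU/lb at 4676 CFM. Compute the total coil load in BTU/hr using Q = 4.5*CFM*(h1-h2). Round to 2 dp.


Q = 4.5 * 4676 * (39.8 - 20.7) = 401902.20 BTU/hr

401902.20 BTU/hr


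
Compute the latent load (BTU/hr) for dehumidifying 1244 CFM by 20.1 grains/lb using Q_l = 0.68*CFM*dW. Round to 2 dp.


Q = 0.68 * 1244 * 20.1 = 17002.99 BTU/hr

17002.99 BTU/hr


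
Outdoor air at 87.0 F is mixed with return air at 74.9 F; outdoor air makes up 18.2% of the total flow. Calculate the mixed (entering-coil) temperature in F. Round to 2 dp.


T_mix = 74.9 + (18.2/100)*(87.0-74.9) = 77.10 F

77.10 F


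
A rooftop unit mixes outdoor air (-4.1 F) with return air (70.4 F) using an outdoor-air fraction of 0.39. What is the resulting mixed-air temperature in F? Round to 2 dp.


T_mix = 0.39*(-4.1) + 0.61*70.4 = 41.35 F

41.35 F


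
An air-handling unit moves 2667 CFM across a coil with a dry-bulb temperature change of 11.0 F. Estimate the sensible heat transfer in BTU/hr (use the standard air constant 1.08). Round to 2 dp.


Q = 1.08 * 2667 * 11.0 = 31683.96 BTU/hr

31683.96 BTU/hr


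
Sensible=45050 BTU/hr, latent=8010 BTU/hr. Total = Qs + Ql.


Qt = 45050 + 8010 = 53060 BTU/hr

53060 BTU/hr


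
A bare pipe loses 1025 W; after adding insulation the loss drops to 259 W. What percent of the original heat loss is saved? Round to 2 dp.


Savings = ((1025-259)/1025)*100 = 74.73 %

74.73 %


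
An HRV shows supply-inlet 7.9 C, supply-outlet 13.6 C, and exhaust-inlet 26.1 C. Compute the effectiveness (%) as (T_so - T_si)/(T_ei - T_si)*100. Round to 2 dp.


eff = (13.6-7.9)/(26.1-7.9)*100 = 31.32 %

31.32 %


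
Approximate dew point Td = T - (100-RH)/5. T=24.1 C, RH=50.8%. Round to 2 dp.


Td = 24.1 - (100-50.8)/5 = 14.26 C

14.26 C


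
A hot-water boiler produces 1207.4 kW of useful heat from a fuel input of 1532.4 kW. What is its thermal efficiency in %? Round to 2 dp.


eta = (1207.4/1532.4)*100 = 78.79 %

78.79 %


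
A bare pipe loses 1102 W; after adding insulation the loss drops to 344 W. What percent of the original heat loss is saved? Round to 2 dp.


Savings = ((1102-344)/1102)*100 = 68.78 %

68.78 %


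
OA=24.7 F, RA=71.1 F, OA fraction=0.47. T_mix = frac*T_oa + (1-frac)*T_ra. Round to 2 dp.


T_mix = 0.47*24.7 + 0.53*71.1 = 49.29 F

49.29 F


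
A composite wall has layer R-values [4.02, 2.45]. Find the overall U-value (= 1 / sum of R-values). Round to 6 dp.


R_total = 4.02 + 2.45 = 6.47
U = 1/6.47 = 0.154560

0.154560


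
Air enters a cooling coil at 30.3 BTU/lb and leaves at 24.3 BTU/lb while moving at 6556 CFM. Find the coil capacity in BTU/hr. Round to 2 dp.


Q = 4.5 * 6556 * (30.3 - 24.3) = 177012.00 BTU/hr

177012.00 BTU/hr


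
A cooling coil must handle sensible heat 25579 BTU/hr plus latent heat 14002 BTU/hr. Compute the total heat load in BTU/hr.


Qt = 25579 + 14002 = 39581 BTU/hr

39581 BTU/hr


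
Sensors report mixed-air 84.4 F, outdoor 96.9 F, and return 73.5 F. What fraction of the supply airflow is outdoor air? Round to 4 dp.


frac = (84.4 - 73.5) / (96.9 - 73.5) = 0.4658

0.4658


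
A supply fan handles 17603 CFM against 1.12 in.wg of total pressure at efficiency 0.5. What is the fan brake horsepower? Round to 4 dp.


BHP = 17603 * 1.12 / (6356 * 0.5) = 6.2037 hp

6.2037 hp


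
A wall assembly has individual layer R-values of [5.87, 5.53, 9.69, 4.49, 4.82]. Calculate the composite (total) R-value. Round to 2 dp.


R_total = 5.87 + 5.53 + 9.69 + 4.49 + 4.82 = 30.40

30.40


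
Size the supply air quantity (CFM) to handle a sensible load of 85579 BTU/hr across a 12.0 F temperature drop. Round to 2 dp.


CFM = 85579 / (1.08 * 12.0) = 6603.32

6603.32 CFM


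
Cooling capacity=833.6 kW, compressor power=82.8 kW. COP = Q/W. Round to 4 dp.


COP = 833.6 / 82.8 = 10.0676

10.0676


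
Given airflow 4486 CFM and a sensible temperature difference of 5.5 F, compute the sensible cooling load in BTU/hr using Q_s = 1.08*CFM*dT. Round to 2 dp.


Q = 1.08 * 4486 * 5.5 = 26646.84 BTU/hr

26646.84 BTU/hr


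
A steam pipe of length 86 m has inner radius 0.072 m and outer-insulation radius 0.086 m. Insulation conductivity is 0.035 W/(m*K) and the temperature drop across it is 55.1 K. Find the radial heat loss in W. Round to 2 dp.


Q = 2*pi*0.035*86*55.1/ln(0.086/0.072) = 5864.85 W

5864.85 W


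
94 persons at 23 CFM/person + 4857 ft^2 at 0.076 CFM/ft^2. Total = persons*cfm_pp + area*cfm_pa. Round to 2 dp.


Total = 94*23 + 4857*0.076 = 2531.13 CFM

2531.13 CFM


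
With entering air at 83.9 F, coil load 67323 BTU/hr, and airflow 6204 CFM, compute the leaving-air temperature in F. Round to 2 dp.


dT = 67323/(1.08*6204) = 10.0477
T_leave = 83.9 - 10.0477 = 73.85 F

73.85 F


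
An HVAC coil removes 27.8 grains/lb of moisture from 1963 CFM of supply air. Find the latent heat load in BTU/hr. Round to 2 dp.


Q = 0.68 * 1963 * 27.8 = 37108.55 BTU/hr

37108.55 BTU/hr


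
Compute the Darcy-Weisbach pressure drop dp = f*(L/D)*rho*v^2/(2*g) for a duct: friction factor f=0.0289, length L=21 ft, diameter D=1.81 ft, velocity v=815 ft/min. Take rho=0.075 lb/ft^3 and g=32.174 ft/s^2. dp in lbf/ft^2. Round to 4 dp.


v_fps = 815/60 = 13.5833 ft/s
dp = 0.0289*(21/1.81)*0.075*13.5833^2/(2*32.174) = 0.0721 lbf/ft^2

0.0721 lbf/ft^2


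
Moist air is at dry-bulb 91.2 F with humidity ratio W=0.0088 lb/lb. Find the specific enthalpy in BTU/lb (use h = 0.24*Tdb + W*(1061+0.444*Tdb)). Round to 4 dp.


h = 0.24*91.2 + 0.0088*(1061+0.444*91.2) = 31.5811 BTU/lb

31.5811 BTU/lb


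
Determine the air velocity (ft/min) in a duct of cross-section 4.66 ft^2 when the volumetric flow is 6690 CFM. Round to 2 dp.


V = 6690 / 4.66 = 1435.62 ft/min

1435.62 ft/min


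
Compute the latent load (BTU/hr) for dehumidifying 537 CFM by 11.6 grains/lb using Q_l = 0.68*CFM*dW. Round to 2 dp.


Q = 0.68 * 537 * 11.6 = 4235.86 BTU/hr

4235.86 BTU/hr


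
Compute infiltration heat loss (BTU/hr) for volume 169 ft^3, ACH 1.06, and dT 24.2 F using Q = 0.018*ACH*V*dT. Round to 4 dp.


Q = 0.018 * 1.06 * 169 * 24.2 = 78.0334 BTU/hr

78.0334 BTU/hr


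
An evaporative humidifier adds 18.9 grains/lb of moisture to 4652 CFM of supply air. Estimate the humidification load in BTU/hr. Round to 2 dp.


Q = 0.68 * 4652 * 18.9 = 59787.50 BTU/hr

59787.50 BTU/hr


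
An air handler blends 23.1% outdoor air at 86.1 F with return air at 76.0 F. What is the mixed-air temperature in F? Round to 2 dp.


T_mix = 76.0 + (23.1/100)*(86.1-76.0) = 78.33 F

78.33 F


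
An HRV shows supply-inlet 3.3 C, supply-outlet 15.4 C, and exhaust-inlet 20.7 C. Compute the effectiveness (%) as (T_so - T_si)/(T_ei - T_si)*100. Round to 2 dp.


eff = (15.4-3.3)/(20.7-3.3)*100 = 69.54 %

69.54 %


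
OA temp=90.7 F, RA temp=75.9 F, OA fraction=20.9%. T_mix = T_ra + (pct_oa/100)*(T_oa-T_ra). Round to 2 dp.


T_mix = 75.9 + (20.9/100)*(90.7-75.9) = 78.99 F

78.99 F


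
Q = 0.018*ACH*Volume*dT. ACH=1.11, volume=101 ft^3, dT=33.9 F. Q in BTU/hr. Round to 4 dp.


Q = 0.018 * 1.11 * 101 * 33.9 = 68.4095 BTU/hr

68.4095 BTU/hr


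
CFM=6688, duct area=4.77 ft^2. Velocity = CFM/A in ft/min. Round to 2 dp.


V = 6688 / 4.77 = 1402.10 ft/min

1402.10 ft/min


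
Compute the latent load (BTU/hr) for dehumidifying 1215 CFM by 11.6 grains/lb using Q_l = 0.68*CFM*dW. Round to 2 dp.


Q = 0.68 * 1215 * 11.6 = 9583.92 BTU/hr

9583.92 BTU/hr


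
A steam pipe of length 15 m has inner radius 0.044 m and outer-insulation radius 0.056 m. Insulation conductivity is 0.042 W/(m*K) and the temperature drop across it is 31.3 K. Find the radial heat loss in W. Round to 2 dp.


Q = 2*pi*0.042*15*31.3/ln(0.056/0.044) = 513.75 W

513.75 W


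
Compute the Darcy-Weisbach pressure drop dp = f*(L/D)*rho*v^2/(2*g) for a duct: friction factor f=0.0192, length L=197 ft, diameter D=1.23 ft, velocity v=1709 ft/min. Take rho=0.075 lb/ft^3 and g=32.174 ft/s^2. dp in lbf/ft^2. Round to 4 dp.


v_fps = 1709/60 = 28.4833 ft/s
dp = 0.0192*(197/1.23)*0.075*28.4833^2/(2*32.174) = 2.9078 lbf/ft^2

2.9078 lbf/ft^2


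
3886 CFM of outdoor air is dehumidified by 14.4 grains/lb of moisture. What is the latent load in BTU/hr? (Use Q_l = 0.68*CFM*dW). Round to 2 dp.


Q = 0.68 * 3886 * 14.4 = 38051.71 BTU/hr

38051.71 BTU/hr


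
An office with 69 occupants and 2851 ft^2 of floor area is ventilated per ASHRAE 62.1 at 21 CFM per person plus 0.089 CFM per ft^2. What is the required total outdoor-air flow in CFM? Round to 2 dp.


Total = 69*21 + 2851*0.089 = 1702.74 CFM

1702.74 CFM


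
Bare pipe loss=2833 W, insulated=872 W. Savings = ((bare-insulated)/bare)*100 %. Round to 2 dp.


Savings = ((2833-872)/2833)*100 = 69.22 %

69.22 %


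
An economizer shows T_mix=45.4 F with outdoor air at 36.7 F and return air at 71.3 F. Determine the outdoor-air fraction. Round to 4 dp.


frac = (45.4 - 71.3) / (36.7 - 71.3) = 0.7486

0.7486


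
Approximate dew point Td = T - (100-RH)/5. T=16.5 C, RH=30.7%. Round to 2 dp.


Td = 16.5 - (100-30.7)/5 = 2.64 C

2.64 C


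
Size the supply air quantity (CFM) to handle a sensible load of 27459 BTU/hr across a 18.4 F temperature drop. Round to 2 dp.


CFM = 27459 / (1.08 * 18.4) = 1381.79

1381.79 CFM


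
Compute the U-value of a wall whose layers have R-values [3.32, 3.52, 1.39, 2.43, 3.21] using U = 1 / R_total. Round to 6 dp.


R_total = 3.32 + 3.52 + 1.39 + 2.43 + 3.21 = 13.87
U = 1/13.87 = 0.072098

0.072098


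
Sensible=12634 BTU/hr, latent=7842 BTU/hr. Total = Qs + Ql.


Qt = 12634 + 7842 = 20476 BTU/hr

20476 BTU/hr


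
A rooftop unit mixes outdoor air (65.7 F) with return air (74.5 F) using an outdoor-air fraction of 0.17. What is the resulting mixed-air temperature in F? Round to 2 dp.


T_mix = 0.17*65.7 + 0.83*74.5 = 73.00 F

73.00 F


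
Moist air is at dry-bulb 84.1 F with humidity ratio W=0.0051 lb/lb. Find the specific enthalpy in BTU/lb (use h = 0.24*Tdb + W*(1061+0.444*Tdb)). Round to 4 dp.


h = 0.24*84.1 + 0.0051*(1061+0.444*84.1) = 25.7855 BTU/lb

25.7855 BTU/lb


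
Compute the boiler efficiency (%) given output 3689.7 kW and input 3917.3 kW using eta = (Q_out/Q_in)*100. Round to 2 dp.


eta = (3689.7/3917.3)*100 = 94.19 %

94.19 %


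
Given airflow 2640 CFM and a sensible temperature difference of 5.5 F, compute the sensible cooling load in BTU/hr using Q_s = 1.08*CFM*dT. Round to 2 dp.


Q = 1.08 * 2640 * 5.5 = 15681.60 BTU/hr

15681.60 BTU/hr


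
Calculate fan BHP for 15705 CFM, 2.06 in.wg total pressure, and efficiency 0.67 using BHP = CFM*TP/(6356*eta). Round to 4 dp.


BHP = 15705 * 2.06 / (6356 * 0.67) = 7.5971 hp

7.5971 hp


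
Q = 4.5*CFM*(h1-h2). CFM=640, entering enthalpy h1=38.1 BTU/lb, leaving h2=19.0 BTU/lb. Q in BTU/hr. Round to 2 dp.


Q = 4.5 * 640 * (38.1 - 19.0) = 55008.00 BTU/hr

55008.00 BTU/hr


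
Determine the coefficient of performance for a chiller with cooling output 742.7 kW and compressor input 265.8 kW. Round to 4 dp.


COP = 742.7 / 265.8 = 2.7942

2.7942


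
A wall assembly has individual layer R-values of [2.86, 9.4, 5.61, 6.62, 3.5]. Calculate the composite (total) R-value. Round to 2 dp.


R_total = 2.86 + 9.4 + 5.61 + 6.62 + 3.5 = 27.99

27.99


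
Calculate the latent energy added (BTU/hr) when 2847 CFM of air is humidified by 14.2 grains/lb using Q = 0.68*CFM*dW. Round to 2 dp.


Q = 0.68 * 2847 * 14.2 = 27490.63 BTU/hr

27490.63 BTU/hr


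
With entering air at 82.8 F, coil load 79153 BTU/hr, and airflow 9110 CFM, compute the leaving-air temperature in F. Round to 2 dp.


dT = 79153/(1.08*9110) = 8.0450
T_leave = 82.8 - 8.0450 = 74.76 F

74.76 F


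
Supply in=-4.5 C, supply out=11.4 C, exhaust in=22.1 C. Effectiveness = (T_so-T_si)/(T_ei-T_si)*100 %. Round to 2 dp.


eff = (11.4-(-4.5))/(22.1-(-4.5))*100 = 59.77 %

59.77 %


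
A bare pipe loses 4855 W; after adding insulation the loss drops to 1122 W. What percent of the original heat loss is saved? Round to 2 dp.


Savings = ((4855-1122)/4855)*100 = 76.89 %

76.89 %


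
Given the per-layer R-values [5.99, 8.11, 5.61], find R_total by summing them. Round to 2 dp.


R_total = 5.99 + 8.11 + 5.61 = 19.71

19.71


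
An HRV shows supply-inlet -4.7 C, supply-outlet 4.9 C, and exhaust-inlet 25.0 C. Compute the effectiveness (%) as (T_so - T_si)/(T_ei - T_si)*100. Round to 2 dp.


eff = (4.9-(-4.7))/(25.0-(-4.7))*100 = 32.32 %

32.32 %


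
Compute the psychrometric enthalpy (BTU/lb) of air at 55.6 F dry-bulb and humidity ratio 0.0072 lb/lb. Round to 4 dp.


h = 0.24*55.6 + 0.0072*(1061+0.444*55.6) = 21.1609 BTU/lb

21.1609 BTU/lb


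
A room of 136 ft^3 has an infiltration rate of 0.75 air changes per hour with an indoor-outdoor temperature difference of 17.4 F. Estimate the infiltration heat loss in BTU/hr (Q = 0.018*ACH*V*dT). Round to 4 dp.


Q = 0.018 * 0.75 * 136 * 17.4 = 31.9464 BTU/hr

31.9464 BTU/hr


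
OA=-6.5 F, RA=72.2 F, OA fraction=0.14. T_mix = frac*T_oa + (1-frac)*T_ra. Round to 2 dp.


T_mix = 0.14*(-6.5) + 0.86*72.2 = 61.18 F

61.18 F


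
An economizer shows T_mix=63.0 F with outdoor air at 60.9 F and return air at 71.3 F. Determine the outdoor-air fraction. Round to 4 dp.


frac = (63.0 - 71.3) / (60.9 - 71.3) = 0.7981

0.7981


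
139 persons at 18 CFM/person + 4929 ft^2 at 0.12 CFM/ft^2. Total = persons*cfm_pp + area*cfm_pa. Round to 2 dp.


Total = 139*18 + 4929*0.12 = 3093.48 CFM

3093.48 CFM


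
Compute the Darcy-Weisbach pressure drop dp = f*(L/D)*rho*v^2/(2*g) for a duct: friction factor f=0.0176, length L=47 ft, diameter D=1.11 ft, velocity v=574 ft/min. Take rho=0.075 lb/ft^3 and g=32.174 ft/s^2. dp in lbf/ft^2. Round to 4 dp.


v_fps = 574/60 = 9.5667 ft/s
dp = 0.0176*(47/1.11)*0.075*9.5667^2/(2*32.174) = 0.0795 lbf/ft^2

0.0795 lbf/ft^2


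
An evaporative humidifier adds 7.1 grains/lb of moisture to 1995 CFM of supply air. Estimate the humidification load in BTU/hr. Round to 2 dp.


Q = 0.68 * 1995 * 7.1 = 9631.86 BTU/hr

9631.86 BTU/hr


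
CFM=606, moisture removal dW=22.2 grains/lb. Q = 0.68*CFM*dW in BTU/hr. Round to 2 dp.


Q = 0.68 * 606 * 22.2 = 9148.18 BTU/hr

9148.18 BTU/hr


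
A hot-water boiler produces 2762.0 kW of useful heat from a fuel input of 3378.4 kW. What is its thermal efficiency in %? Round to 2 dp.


eta = (2762.0/3378.4)*100 = 81.75 %

81.75 %


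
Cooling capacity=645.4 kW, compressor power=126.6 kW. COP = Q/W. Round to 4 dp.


COP = 645.4 / 126.6 = 5.0979

5.0979
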